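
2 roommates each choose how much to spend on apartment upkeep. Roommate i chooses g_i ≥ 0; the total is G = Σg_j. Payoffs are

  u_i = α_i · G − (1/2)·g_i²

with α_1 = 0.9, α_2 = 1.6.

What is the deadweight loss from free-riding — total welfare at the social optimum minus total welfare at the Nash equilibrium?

Roommate i's FOC: ∂u_i/∂g_i = α_i − g_i = 0, so g_i* = α_i.
NE contributions = (0.9, 1.6); G = 2.5.
W^NE = (Σα)·G − ½Σα_i² = 2.5² − ½·3.37 = 4.565.
Planner sets g_i = Σα_j = 2.5 for every i, so G^SO = 2·2.5 = 5.
W^SO = (Σα)·G^SO − ½·2·(Σα)² = (2/2)·2.5² = 6.25.
Deadweight loss = W^SO − W^NE = 1.685.

1.685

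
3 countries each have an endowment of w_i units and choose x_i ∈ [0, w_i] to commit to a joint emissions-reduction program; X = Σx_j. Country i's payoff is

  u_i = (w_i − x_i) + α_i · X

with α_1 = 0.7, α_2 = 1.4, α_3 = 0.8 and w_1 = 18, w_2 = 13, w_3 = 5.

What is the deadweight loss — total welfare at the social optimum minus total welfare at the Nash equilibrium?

∂u_i/∂x_i = α_i − 1, so country i contributes w_i if α_i > 1, else 0.
α_i > 1 for i ∈ {2}; NE contributions (0, 13, 0), X = 13.
W^NE = Σw_i − X^NE + (Σα_i)·X^NE = 36 + 1.9·13 = 60.7.
Planner: ∂(Σu_j)/∂x_i = Σα_j − 1 = 1.9 > 0, so everyone contributes w_i; X^SO = 36, W^SO = 36 + 1.9·36 = 104.4.
Deadweight loss = 43.7.

43.7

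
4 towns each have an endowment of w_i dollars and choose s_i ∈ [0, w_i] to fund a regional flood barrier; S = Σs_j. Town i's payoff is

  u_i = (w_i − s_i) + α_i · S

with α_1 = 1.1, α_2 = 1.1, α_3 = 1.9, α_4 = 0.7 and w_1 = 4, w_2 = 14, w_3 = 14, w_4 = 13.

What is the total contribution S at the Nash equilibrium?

∂u_i/∂s_i = α_i − 1, so town i contributes w_i if α_i > 1, else 0.
α_i > 1 for i ∈ {1, 2, 3}; NE contributions (4, 14, 14, 0), S = 32.

32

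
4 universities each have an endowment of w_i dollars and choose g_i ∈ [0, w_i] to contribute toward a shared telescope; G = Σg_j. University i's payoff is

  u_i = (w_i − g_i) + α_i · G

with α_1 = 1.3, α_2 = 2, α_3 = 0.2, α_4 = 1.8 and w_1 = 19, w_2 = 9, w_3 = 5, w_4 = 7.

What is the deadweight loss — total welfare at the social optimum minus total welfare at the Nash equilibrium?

∂u_i/∂g_i = α_i − 1, so university i contributes w_i if α_i > 1, else 0.
α_i > 1 for i ∈ {1, 2, 4}; NE contributions (19, 9, 0, 7), G = 35.
W^NE = Σw_i − G^NE + (Σα_i)·G^NE = 40 + 4.3·35 = 190.5.
Planner: ∂(Σu_j)/∂g_i = Σα_j − 1 = 4.3 > 0, so everyone contributes w_i; G^SO = 40, W^SO = 40 + 4.3·40 = 212.
Deadweight loss = 21.5.

21.5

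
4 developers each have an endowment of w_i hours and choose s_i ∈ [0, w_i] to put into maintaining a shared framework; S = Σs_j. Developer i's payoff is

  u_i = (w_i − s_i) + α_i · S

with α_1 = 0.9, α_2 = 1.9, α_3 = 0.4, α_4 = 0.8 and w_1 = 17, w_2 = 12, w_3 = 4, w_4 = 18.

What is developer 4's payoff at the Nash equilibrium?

∂u_i/∂s_i = α_i − 1, so developer i contributes w_i if α_i > 1, else 0.
α_i > 1 for i ∈ {2}; NE contributions (0, 12, 0, 0), S = 12.
u_4 = (18 − 0) + 0.8·12 = 27.6.

27.6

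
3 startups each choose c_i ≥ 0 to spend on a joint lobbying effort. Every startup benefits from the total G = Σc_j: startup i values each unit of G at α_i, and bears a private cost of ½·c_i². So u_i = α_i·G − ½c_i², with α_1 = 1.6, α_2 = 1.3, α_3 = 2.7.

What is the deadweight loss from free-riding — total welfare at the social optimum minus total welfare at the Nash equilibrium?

21.45

Startup i's FOC: ∂u_i/∂c_i = α_i − c_i = 0, so c_i* = α_i.
NE contributions = (1.6, 1.3, 2.7); G = 5.6.
W^NE = (Σα)·G − ½Σα_i² = 5.6² − ½·11.54 = 25.59.
Planner sets c_i = Σα_j = 5.6 for every i, so G^SO = 3·5.6 = 16.8.
W^SO = (Σα)·G^SO − ½·3·(Σα)² = (3/2)·5.6² = 47.04.
Deadweight loss = W^SO − W^NE = 21.45.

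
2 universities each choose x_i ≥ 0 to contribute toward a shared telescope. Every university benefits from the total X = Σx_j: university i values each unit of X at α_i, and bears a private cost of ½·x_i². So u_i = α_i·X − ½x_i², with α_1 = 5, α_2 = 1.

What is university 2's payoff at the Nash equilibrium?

5.5

University i's FOC: ∂u_i/∂x_i = α_i − x_i = 0, so x_i* = α_i.
NE contributions = (5, 1); X = 6.
u_2 = α_2·X − ½·(x_2)² = 1·6 − ½·1² = 5.5.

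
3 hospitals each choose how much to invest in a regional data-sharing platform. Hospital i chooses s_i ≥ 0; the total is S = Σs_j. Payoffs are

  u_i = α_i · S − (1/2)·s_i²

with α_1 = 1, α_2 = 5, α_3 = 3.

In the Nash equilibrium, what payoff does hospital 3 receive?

22.5

Hospital i's FOC: ∂u_i/∂s_i = α_i − s_i = 0, so s_i* = α_i.
NE contributions = (1, 5, 3); S = 9.
u_3 = α_3·S − ½·(s_3)² = 3·9 − ½·3² = 22.5.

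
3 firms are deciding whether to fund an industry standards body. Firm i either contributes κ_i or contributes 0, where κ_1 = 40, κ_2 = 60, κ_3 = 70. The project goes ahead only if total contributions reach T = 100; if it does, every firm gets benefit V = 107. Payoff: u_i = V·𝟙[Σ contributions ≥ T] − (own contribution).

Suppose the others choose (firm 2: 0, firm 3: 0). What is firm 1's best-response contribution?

0

Others' total = 0. Even contributing 40 gives 40 < 100: no benefit either way.
Best response: 0.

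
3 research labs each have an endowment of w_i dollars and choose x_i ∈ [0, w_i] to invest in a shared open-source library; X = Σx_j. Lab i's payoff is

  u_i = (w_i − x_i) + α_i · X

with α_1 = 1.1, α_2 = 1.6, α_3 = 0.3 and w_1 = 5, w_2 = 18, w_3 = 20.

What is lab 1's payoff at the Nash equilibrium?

∂u_i/∂x_i = α_i − 1, so lab i contributes w_i if α_i > 1, else 0.
α_i > 1 for i ∈ {1, 2}; NE contributions (5, 18, 0), X = 23.
u_1 = (5 − 5) + 1.1·23 = 25.3.

25.3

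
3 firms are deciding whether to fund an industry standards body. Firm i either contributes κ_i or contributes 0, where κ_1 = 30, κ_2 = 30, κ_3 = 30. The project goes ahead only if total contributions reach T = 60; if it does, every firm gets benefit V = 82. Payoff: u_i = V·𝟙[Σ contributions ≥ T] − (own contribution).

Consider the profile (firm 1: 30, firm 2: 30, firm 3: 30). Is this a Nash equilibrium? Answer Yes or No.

Total = 90 ≥ 60: provided.
Firm 1 (pledges 30, payoff 52): dropping to 0 → total 60, payoff 82. Profitable deviation.

No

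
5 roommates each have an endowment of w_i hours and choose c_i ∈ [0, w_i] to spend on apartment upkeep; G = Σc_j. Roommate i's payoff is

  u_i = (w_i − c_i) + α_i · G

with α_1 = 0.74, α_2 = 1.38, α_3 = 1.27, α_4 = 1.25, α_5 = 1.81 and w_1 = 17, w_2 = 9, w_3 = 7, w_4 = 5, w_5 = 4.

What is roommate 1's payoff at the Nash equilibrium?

∂u_i/∂c_i = α_i − 1, so roommate i contributes w_i if α_i > 1, else 0.
α_i > 1 for i ∈ {2, 3, 4, 5}; NE contributions (0, 9, 7, 5, 4), G = 25.
u_1 = (17 − 0) + 0.74·25 = 35.5.

35.5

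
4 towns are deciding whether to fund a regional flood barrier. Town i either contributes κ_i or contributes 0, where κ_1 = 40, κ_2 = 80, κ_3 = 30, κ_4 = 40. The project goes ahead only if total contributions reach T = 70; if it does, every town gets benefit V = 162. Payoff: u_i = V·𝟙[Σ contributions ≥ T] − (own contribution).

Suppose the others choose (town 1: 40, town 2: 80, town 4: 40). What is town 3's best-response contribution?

0

Others' total = 160 ≥ 70; contributing adds cost 30 for no extra benefit.
Best response: 0.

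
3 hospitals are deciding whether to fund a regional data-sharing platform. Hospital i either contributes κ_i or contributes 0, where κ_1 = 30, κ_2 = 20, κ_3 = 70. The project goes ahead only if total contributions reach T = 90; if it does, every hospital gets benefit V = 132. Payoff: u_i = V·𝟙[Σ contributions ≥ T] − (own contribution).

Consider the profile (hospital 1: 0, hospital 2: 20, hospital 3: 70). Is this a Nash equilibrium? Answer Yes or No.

Total = 90 ≥ 90: provided.
Hospital 1 (pledges 0, payoff 132): pledging 30 → total 120, payoff 102. No gain.
Hospital 2 (pledges 20, payoff 112): dropping to 0 → total 70, payoff 0. No gain.
Hospital 3 (pledges 70, payoff 62): dropping to 0 → total 20, payoff 0. No gain.

Yes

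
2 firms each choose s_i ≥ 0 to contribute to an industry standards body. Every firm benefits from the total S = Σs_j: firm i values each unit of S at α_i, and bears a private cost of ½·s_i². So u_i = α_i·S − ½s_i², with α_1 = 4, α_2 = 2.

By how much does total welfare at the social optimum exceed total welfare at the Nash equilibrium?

10

Firm i's FOC: ∂u_i/∂s_i = α_i − s_i = 0, so s_i* = α_i.
NE contributions = (4, 2); S = 6.
W^NE = (Σα)·S − ½Σα_i² = 6² − ½·20 = 26.
Planner sets s_i = Σα_j = 6 for every i, so S^SO = 2·6 = 12.
W^SO = (Σα)·S^SO − ½·2·(Σα)² = (2/2)·6² = 36.
Deadweight loss = W^SO − W^NE = 10.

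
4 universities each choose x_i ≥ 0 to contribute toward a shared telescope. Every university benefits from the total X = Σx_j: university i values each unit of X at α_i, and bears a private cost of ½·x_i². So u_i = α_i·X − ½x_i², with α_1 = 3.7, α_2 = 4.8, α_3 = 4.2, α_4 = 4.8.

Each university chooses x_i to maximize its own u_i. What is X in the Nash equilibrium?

University i's FOC: ∂u_i/∂x_i = α_i − x_i = 0, so x_i* = α_i.
NE contributions = (3.7, 4.8, 4.2, 4.8); X = 17.5.

17.5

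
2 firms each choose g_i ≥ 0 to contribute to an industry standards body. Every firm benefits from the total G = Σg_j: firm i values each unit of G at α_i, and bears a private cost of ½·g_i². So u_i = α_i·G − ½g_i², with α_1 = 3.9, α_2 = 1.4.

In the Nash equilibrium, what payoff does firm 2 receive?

Firm i's FOC: ∂u_i/∂g_i = α_i − g_i = 0, so g_i* = α_i.
NE contributions = (3.9, 1.4); G = 5.3.
u_2 = α_2·G − ½·(g_2)² = 1.4·5.3 − ½·1.4² = 6.44.

6.44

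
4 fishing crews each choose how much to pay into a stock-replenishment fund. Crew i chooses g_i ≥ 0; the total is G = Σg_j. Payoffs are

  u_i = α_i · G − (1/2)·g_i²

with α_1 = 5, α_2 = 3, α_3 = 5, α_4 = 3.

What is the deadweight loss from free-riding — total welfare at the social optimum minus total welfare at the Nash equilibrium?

290

Crew i's FOC: ∂u_i/∂g_i = α_i − g_i = 0, so g_i* = α_i.
NE contributions = (5, 3, 5, 3); G = 16.
W^NE = (Σα)·G − ½Σα_i² = 16² − ½·68 = 222.
Planner sets g_i = Σα_j = 16 for every i, so G^SO = 4·16 = 64.
W^SO = (Σα)·G^SO − ½·4·(Σα)² = (4/2)·16² = 512.
Deadweight loss = W^SO − W^NE = 290.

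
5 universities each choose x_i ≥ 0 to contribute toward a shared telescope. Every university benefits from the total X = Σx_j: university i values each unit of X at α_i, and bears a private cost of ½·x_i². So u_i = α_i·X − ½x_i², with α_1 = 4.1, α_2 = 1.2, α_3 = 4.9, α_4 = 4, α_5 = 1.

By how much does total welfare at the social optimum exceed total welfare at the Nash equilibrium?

University i's FOC: ∂u_i/∂x_i = α_i − x_i = 0, so x_i* = α_i.
NE contributions = (4.1, 1.2, 4.9, 4, 1); X = 15.2.
W^NE = (Σα)·X − ½Σα_i² = 15.2² − ½·59.26 = 201.41.
Planner sets x_i = Σα_j = 15.2 for every i, so X^SO = 5·15.2 = 76.
W^SO = (Σα)·X^SO − ½·5·(Σα)² = (5/2)·15.2² = 577.6.
Deadweight loss = W^SO − W^NE = 376.19.

376.19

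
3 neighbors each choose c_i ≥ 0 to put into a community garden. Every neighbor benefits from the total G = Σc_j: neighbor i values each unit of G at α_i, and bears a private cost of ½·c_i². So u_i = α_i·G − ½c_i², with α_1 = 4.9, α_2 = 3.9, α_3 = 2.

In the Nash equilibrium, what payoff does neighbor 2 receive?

Neighbor i's FOC: ∂u_i/∂c_i = α_i − c_i = 0, so c_i* = α_i.
NE contributions = (4.9, 3.9, 2); G = 10.8.
u_2 = α_2·G − ½·(c_2)² = 3.9·10.8 − ½·3.9² = 34.515.

34.515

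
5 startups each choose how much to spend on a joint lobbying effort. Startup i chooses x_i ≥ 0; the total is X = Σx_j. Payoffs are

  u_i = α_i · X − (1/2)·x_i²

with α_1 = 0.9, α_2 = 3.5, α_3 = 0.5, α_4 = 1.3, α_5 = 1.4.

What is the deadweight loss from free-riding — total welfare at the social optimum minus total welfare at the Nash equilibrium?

Startup i's FOC: ∂u_i/∂x_i = α_i − x_i = 0, so x_i* = α_i.
NE contributions = (0.9, 3.5, 0.5, 1.3, 1.4); X = 7.6.
W^NE = (Σα)·X − ½Σα_i² = 7.6² − ½·16.96 = 49.28.
Planner sets x_i = Σα_j = 7.6 for every i, so X^SO = 5·7.6 = 38.
W^SO = (Σα)·X^SO − ½·5·(Σα)² = (5/2)·7.6² = 144.4.
Deadweight loss = W^SO − W^NE = 95.12.

95.12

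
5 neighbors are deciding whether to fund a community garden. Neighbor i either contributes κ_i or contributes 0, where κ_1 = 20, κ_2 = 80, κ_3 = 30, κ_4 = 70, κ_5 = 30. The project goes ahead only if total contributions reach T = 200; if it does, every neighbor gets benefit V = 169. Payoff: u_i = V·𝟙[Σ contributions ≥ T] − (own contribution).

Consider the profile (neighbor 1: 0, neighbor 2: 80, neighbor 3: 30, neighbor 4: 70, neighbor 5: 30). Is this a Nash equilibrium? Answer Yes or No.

Yes

Total = 210 ≥ 200: provided.
Neighbor 1 (pledges 0, payoff 169): pledging 20 → total 230, payoff 149. No gain.
Neighbor 2 (pledges 80, payoff 89): dropping to 0 → total 130, payoff 0. No gain.
Neighbor 3 (pledges 30, payoff 139): dropping to 0 → total 180, payoff 0. No gain.
Neighbor 4 (pledges 70, payoff 99): dropping to 0 → total 140, payoff 0. No gain.
Neighbor 5 (pledges 30, payoff 139): dropping to 0 → total 180, payoff 0. No gain.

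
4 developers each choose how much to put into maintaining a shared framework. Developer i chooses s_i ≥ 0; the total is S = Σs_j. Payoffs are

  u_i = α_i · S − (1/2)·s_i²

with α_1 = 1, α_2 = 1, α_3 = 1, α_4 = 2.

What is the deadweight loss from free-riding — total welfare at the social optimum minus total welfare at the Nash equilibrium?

28.5

Developer i's FOC: ∂u_i/∂s_i = α_i − s_i = 0, so s_i* = α_i.
NE contributions = (1, 1, 1, 2); S = 5.
W^NE = (Σα)·S − ½Σα_i² = 5² − ½·7 = 21.5.
Planner sets s_i = Σα_j = 5 for every i, so S^SO = 4·5 = 20.
W^SO = (Σα)·S^SO − ½·4·(Σα)² = (4/2)·5² = 50.
Deadweight loss = W^SO − W^NE = 28.5.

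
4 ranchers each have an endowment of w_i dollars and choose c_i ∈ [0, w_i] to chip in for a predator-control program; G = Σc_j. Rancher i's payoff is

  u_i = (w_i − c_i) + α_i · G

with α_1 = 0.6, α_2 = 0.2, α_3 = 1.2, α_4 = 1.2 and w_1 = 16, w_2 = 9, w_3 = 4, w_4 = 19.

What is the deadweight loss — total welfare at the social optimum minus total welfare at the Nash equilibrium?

∂u_i/∂c_i = α_i − 1, so rancher i contributes w_i if α_i > 1, else 0.
α_i > 1 for i ∈ {3, 4}; NE contributions (0, 0, 4, 19), G = 23.
W^NE = Σw_i − G^NE + (Σα_i)·G^NE = 48 + 2.2·23 = 98.6.
Planner: ∂(Σu_j)/∂c_i = Σα_j − 1 = 2.2 > 0, so everyone contributes w_i; G^SO = 48, W^SO = 48 + 2.2·48 = 153.6.
Deadweight loss = 55.

55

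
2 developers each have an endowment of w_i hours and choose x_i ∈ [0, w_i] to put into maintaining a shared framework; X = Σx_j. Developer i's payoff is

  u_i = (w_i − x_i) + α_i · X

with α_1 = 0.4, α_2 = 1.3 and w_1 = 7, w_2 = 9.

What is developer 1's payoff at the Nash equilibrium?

10.6

∂u_i/∂x_i = α_i − 1, so developer i contributes w_i if α_i > 1, else 0.
α_i > 1 for i ∈ {2}; NE contributions (0, 9), X = 9.
u_1 = (7 − 0) + 0.4·9 = 10.6.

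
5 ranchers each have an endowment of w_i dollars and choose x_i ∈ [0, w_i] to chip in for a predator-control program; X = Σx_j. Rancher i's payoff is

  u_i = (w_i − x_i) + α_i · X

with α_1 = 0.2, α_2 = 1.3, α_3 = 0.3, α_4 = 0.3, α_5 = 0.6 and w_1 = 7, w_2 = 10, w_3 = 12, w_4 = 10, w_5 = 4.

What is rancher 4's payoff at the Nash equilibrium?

13

∂u_i/∂x_i = α_i − 1, so rancher i contributes w_i if α_i > 1, else 0.
α_i > 1 for i ∈ {2}; NE contributions (0, 10, 0, 0, 0), X = 10.
u_4 = (10 − 0) + 0.3·10 = 13.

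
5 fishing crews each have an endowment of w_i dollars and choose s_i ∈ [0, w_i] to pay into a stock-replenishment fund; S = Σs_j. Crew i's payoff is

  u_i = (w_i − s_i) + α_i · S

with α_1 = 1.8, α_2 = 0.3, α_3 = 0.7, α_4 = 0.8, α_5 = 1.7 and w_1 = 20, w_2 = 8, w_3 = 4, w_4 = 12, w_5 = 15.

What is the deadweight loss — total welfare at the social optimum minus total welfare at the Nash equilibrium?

∂u_i/∂s_i = α_i − 1, so crew i contributes w_i if α_i > 1, else 0.
α_i > 1 for i ∈ {1, 5}; NE contributions (20, 0, 0, 0, 15), S = 35.
W^NE = Σw_i − S^NE + (Σα_i)·S^NE = 59 + 4.3·35 = 209.5.
Planner: ∂(Σu_j)/∂s_i = Σα_j − 1 = 4.3 > 0, so everyone contributes w_i; S^SO = 59, W^SO = 59 + 4.3·59 = 312.7.
Deadweight loss = 103.2.

103.2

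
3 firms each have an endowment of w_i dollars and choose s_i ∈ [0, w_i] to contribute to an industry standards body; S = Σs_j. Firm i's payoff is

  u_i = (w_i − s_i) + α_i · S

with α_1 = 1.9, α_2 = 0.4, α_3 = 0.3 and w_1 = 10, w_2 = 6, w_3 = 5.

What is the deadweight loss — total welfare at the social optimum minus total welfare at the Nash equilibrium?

17.6

∂u_i/∂s_i = α_i − 1, so firm i contributes w_i if α_i > 1, else 0.
α_i > 1 for i ∈ {1}; NE contributions (10, 0, 0), S = 10.
W^NE = Σw_i − S^NE + (Σα_i)·S^NE = 21 + 1.6·10 = 37.
Planner: ∂(Σu_j)/∂s_i = Σα_j − 1 = 1.6 > 0, so everyone contributes w_i; S^SO = 21, W^SO = 21 + 1.6·21 = 54.6.
Deadweight loss = 17.6.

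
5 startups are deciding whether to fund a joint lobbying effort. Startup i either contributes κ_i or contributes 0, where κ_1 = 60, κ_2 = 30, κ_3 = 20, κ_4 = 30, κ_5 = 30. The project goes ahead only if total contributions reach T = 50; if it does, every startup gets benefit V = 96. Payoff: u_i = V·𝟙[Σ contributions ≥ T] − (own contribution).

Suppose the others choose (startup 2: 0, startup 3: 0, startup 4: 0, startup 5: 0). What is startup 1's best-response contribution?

60

Others' total = 0. Contributing 60 brings total to 60 ≥ 50: gain V − κ_1 = 36.
Best response: 60.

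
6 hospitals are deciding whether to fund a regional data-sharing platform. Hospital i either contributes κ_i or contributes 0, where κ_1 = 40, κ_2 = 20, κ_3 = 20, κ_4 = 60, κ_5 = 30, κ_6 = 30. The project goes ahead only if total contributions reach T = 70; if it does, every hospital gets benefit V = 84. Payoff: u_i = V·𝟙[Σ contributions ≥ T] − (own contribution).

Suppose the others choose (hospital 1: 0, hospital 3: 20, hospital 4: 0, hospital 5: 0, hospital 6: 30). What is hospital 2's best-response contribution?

20

Others' total = 50. Contributing 20 brings total to 70 ≥ 70: gain V − κ_2 = 64.
Best response: 20.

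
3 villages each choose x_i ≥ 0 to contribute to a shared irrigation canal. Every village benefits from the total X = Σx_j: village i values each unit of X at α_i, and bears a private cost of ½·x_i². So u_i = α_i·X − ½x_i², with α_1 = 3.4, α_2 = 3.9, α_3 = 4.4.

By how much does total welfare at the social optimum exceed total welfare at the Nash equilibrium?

91.51

Village i's FOC: ∂u_i/∂x_i = α_i − x_i = 0, so x_i* = α_i.
NE contributions = (3.4, 3.9, 4.4); X = 11.7.
W^NE = (Σα)·X − ½Σα_i² = 11.7² − ½·46.13 = 113.825.
Planner sets x_i = Σα_j = 11.7 for every i, so X^SO = 3·11.7 = 35.1.
W^SO = (Σα)·X^SO − ½·3·(Σα)² = (3/2)·11.7² = 205.335.
Deadweight loss = W^SO − W^NE = 91.51.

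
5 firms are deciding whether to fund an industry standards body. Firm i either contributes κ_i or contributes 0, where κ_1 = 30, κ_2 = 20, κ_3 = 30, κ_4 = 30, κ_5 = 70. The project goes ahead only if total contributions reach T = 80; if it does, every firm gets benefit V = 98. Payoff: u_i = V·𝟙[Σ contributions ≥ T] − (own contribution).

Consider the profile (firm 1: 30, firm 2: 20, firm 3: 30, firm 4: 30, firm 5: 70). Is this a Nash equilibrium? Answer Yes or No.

Total = 180 ≥ 80: provided.
Firm 1 (pledges 30, payoff 68): dropping to 0 → total 150, payoff 98. Profitable deviation.

No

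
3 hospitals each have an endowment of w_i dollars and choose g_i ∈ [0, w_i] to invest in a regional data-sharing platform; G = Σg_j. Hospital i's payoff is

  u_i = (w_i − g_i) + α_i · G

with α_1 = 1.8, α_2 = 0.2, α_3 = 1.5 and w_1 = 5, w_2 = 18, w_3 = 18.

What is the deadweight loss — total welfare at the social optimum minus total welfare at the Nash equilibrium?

45

∂u_i/∂g_i = α_i − 1, so hospital i contributes w_i if α_i > 1, else 0.
α_i > 1 for i ∈ {1, 3}; NE contributions (5, 0, 18), G = 23.
W^NE = Σw_i − G^NE + (Σα_i)·G^NE = 41 + 2.5·23 = 98.5.
Planner: ∂(Σu_j)/∂g_i = Σα_j − 1 = 2.5 > 0, so everyone contributes w_i; G^SO = 41, W^SO = 41 + 2.5·41 = 143.5.
Deadweight loss = 45.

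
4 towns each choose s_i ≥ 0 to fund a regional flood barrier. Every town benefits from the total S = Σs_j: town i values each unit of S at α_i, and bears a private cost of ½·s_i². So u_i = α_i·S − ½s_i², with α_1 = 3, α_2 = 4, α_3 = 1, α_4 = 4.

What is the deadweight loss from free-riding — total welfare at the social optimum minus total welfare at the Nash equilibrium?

Town i's FOC: ∂u_i/∂s_i = α_i − s_i = 0, so s_i* = α_i.
NE contributions = (3, 4, 1, 4); S = 12.
W^NE = (Σα)·S − ½Σα_i² = 12² − ½·42 = 123.
Planner sets s_i = Σα_j = 12 for every i, so S^SO = 4·12 = 48.
W^SO = (Σα)·S^SO − ½·4·(Σα)² = (4/2)·12² = 288.
Deadweight loss = W^SO − W^NE = 165.

165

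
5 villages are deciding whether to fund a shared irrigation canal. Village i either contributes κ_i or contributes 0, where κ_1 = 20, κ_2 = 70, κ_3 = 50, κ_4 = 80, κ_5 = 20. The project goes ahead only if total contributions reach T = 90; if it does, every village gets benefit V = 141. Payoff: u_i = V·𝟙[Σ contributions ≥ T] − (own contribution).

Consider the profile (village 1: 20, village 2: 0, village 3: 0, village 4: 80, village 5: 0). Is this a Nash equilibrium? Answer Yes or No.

Yes

Total = 100 ≥ 90: provided.
Village 1 (pledges 20, payoff 121): dropping to 0 → total 80, payoff 0. No gain.
Village 2 (pledges 0, payoff 141): pledging 70 → total 170, payoff 71. No gain.
Village 3 (pledges 0, payoff 141): pledging 50 → total 150, payoff 91. No gain.
Village 4 (pledges 80, payoff 61): dropping to 0 → total 20, payoff 0. No gain.
Village 5 (pledges 0, payoff 141): pledging 20 → total 120, payoff 121. No gain.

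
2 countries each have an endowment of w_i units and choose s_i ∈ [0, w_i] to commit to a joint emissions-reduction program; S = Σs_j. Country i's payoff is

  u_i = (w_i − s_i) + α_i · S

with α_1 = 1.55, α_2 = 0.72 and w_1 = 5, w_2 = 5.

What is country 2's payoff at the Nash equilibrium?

8.6

∂u_i/∂s_i = α_i − 1, so country i contributes w_i if α_i > 1, else 0.
α_i > 1 for i ∈ {1}; NE contributions (5, 0), S = 5.
u_2 = (5 − 0) + 0.72·5 = 8.6.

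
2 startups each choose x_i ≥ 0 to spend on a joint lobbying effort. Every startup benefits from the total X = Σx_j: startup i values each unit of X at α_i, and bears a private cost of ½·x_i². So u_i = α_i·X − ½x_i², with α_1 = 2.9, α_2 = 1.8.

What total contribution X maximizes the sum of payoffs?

Planner FOC: ∂(Σu_j)/∂x_i = (Σα_j) − x_i = 0, so x_i^SO = Σα_j = 4.7 for every i; X^SO = 9.4.

9.4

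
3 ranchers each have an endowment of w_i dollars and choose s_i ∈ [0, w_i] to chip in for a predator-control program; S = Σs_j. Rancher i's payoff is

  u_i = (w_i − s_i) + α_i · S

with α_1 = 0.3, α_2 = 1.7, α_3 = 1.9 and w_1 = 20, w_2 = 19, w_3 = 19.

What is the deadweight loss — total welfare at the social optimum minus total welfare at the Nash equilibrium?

58

∂u_i/∂s_i = α_i − 1, so rancher i contributes w_i if α_i > 1, else 0.
α_i > 1 for i ∈ {2, 3}; NE contributions (0, 19, 19), S = 38.
W^NE = Σw_i − S^NE + (Σα_i)·S^NE = 58 + 2.9·38 = 168.2.
Planner: ∂(Σu_j)/∂s_i = Σα_j − 1 = 2.9 > 0, so everyone contributes w_i; S^SO = 58, W^SO = 58 + 2.9·58 = 226.2.
Deadweight loss = 58.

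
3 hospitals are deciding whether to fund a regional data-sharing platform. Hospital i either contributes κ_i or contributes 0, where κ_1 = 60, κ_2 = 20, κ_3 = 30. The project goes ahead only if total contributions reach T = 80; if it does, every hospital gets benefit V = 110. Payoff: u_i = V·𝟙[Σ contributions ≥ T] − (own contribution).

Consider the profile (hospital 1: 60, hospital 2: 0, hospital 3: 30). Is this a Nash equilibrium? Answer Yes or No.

Total = 90 ≥ 80: provided.
Hospital 1 (pledges 60, payoff 50): dropping to 0 → total 30, payoff 0. No gain.
Hospital 2 (pledges 0, payoff 110): pledging 20 → total 110, payoff 90. No gain.
Hospital 3 (pledges 30, payoff 80): dropping to 0 → total 60, payoff 0. No gain.

Yes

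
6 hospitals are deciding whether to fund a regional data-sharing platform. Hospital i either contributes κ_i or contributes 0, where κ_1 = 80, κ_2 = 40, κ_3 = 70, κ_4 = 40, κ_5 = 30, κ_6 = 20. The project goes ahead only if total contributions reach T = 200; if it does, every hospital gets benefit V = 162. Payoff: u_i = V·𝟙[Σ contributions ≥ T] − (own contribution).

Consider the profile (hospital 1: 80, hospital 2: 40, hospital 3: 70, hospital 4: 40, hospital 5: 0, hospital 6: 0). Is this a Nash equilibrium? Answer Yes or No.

Yes

Total = 230 ≥ 200: provided.
Hospital 1 (pledges 80, payoff 82): dropping to 0 → total 150, payoff 0. No gain.
Hospital 2 (pledges 40, payoff 122): dropping to 0 → total 190, payoff 0. No gain.
Hospital 3 (pledges 70, payoff 92): dropping to 0 → total 160, payoff 0. No gain.
Hospital 4 (pledges 40, payoff 122): dropping to 0 → total 190, payoff 0. No gain.
Hospital 5 (pledges 0, payoff 162): pledging 30 → total 260, payoff 132. No gain.
Hospital 6 (pledges 0, payoff 162): pledging 20 → total 250, payoff 142. No gain.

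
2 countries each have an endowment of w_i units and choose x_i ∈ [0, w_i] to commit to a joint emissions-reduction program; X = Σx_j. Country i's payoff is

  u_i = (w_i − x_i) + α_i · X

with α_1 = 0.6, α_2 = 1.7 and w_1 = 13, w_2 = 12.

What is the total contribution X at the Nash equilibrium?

12

∂u_i/∂x_i = α_i − 1, so country i contributes w_i if α_i > 1, else 0.
α_i > 1 for i ∈ {2}; NE contributions (0, 12), X = 12.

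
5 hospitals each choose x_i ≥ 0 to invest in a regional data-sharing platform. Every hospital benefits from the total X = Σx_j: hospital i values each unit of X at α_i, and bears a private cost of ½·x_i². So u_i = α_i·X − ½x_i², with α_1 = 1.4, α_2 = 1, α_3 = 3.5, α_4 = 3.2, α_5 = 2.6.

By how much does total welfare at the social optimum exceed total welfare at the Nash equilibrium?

221.44

Hospital i's FOC: ∂u_i/∂x_i = α_i − x_i = 0, so x_i* = α_i.
NE contributions = (1.4, 1, 3.5, 3.2, 2.6); X = 11.7.
W^NE = (Σα)·X − ½Σα_i² = 11.7² − ½·32.21 = 120.785.
Planner sets x_i = Σα_j = 11.7 for every i, so X^SO = 5·11.7 = 58.5.
W^SO = (Σα)·X^SO − ½·5·(Σα)² = (5/2)·11.7² = 342.225.
Deadweight loss = W^SO − W^NE = 221.44.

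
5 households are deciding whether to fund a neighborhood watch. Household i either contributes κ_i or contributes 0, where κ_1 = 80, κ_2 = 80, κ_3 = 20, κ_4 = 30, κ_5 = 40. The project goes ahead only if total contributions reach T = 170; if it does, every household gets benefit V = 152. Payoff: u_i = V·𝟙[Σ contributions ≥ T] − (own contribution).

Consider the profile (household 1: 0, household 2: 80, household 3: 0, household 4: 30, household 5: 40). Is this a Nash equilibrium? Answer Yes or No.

Total = 150 < 170: not provided.
Household 1 (pledges 0, payoff 0): pledging 80 → total 230, payoff 72. Profitable deviation.

No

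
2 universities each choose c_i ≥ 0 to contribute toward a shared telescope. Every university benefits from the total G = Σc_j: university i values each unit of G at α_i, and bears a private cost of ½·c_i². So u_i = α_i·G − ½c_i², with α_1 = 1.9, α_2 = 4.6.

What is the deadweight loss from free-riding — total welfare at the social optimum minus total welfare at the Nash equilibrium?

12.385

University i's FOC: ∂u_i/∂c_i = α_i − c_i = 0, so c_i* = α_i.
NE contributions = (1.9, 4.6); G = 6.5.
W^NE = (Σα)·G − ½Σα_i² = 6.5² − ½·24.77 = 29.865.
Planner sets c_i = Σα_j = 6.5 for every i, so G^SO = 2·6.5 = 13.
W^SO = (Σα)·G^SO − ½·2·(Σα)² = (2/2)·6.5² = 42.25.
Deadweight loss = W^SO − W^NE = 12.385.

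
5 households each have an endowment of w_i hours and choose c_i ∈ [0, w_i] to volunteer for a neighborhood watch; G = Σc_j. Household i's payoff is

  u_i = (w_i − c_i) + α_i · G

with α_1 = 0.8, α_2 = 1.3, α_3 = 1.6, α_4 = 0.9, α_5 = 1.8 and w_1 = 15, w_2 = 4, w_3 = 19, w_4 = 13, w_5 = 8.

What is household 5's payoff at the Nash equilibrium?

55.8

∂u_i/∂c_i = α_i − 1, so household i contributes w_i if α_i > 1, else 0.
α_i > 1 for i ∈ {2, 3, 5}; NE contributions (0, 4, 19, 0, 8), G = 31.
u_5 = (8 − 8) + 1.8·31 = 55.8.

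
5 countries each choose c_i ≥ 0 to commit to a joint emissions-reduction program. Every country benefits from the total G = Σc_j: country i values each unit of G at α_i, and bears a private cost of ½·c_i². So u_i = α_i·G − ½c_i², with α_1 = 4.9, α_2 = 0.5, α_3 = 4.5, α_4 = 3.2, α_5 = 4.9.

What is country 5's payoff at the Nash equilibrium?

Country i's FOC: ∂u_i/∂c_i = α_i − c_i = 0, so c_i* = α_i.
NE contributions = (4.9, 0.5, 4.5, 3.2, 4.9); G = 18.
u_5 = α_5·G − ½·(c_5)² = 4.9·18 − ½·4.9² = 76.195.

76.195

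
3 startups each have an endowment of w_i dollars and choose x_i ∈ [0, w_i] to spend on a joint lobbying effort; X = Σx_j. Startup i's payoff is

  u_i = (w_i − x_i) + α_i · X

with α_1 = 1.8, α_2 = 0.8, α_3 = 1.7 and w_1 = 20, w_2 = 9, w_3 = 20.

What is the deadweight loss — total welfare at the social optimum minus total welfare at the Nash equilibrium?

∂u_i/∂x_i = α_i − 1, so startup i contributes w_i if α_i > 1, else 0.
α_i > 1 for i ∈ {1, 3}; NE contributions (20, 0, 20), X = 40.
W^NE = Σw_i − X^NE + (Σα_i)·X^NE = 49 + 3.3·40 = 181.
Planner: ∂(Σu_j)/∂x_i = Σα_j − 1 = 3.3 > 0, so everyone contributes w_i; X^SO = 49, W^SO = 49 + 3.3·49 = 210.7.
Deadweight loss = 29.7.

29.7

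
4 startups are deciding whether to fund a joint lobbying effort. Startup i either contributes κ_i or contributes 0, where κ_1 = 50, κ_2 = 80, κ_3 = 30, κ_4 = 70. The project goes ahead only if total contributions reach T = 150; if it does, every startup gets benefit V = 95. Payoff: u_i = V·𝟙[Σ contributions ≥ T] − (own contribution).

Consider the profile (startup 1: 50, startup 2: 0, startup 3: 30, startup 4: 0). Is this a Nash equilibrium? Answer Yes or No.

No

Total = 80 < 150: not provided.
Startup 1 (pledges 50, payoff -50): dropping to 0 → total 30, payoff 0. Profitable deviation.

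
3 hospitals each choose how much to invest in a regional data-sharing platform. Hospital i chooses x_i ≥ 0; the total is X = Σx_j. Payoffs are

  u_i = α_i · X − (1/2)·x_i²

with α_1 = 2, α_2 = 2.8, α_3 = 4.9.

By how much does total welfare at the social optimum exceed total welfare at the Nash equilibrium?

Hospital i's FOC: ∂u_i/∂x_i = α_i − x_i = 0, so x_i* = α_i.
NE contributions = (2, 2.8, 4.9); X = 9.7.
W^NE = (Σα)·X − ½Σα_i² = 9.7² − ½·35.85 = 76.165.
Planner sets x_i = Σα_j = 9.7 for every i, so X^SO = 3·9.7 = 29.1.
W^SO = (Σα)·X^SO − ½·3·(Σα)² = (3/2)·9.7² = 141.135.
Deadweight loss = W^SO − W^NE = 64.97.

64.97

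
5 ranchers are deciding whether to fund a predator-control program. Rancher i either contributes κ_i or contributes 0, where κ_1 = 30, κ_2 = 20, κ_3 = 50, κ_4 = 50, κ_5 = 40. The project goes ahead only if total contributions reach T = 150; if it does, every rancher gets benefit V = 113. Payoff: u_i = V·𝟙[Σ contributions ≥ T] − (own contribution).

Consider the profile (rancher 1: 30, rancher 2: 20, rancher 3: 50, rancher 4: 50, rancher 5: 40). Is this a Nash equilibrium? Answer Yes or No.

No

Total = 190 ≥ 150: provided.
Rancher 1 (pledges 30, payoff 83): dropping to 0 → total 160, payoff 113. Profitable deviation.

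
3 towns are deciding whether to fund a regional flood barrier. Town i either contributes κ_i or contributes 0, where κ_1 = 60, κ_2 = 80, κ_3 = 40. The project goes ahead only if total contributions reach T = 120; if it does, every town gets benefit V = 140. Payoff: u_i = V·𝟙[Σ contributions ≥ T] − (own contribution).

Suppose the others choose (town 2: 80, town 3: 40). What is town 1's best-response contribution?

0

Others' total = 120 ≥ 120; contributing adds cost 60 for no extra benefit.
Best response: 0.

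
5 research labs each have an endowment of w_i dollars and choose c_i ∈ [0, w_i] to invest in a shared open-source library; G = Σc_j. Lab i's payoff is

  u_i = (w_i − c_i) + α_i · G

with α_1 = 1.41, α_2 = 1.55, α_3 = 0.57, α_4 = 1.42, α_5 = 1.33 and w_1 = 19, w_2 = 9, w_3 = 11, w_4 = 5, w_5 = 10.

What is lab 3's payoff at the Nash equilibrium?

35.51

∂u_i/∂c_i = α_i − 1, so lab i contributes w_i if α_i > 1, else 0.
α_i > 1 for i ∈ {1, 2, 4, 5}; NE contributions (19, 9, 0, 5, 10), G = 43.
u_3 = (11 − 0) + 0.57·43 = 35.51.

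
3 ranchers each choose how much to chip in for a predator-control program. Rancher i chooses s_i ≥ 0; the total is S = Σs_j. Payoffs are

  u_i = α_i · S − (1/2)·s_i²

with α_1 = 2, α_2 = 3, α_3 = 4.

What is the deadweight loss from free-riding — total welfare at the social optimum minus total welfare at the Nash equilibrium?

55

Rancher i's FOC: ∂u_i/∂s_i = α_i − s_i = 0, so s_i* = α_i.
NE contributions = (2, 3, 4); S = 9.
W^NE = (Σα)·S − ½Σα_i² = 9² − ½·29 = 66.5.
Planner sets s_i = Σα_j = 9 for every i, so S^SO = 3·9 = 27.
W^SO = (Σα)·S^SO − ½·3·(Σα)² = (3/2)·9² = 121.5.
Deadweight loss = W^SO − W^NE = 55.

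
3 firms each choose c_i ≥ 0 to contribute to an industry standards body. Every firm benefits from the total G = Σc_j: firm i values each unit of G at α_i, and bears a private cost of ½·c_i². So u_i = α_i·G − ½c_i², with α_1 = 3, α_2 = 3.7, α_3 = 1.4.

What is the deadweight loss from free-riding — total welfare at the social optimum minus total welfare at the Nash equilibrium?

Firm i's FOC: ∂u_i/∂c_i = α_i − c_i = 0, so c_i* = α_i.
NE contributions = (3, 3.7, 1.4); G = 8.1.
W^NE = (Σα)·G − ½Σα_i² = 8.1² − ½·24.65 = 53.285.
Planner sets c_i = Σα_j = 8.1 for every i, so G^SO = 3·8.1 = 24.3.
W^SO = (Σα)·G^SO − ½·3·(Σα)² = (3/2)·8.1² = 98.415.
Deadweight loss = W^SO − W^NE = 45.13.

45.13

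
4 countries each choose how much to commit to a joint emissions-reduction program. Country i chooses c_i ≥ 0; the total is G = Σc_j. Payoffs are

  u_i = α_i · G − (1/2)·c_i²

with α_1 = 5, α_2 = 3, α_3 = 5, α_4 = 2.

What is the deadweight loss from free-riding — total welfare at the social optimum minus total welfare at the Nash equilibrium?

Country i's FOC: ∂u_i/∂c_i = α_i − c_i = 0, so c_i* = α_i.
NE contributions = (5, 3, 5, 2); G = 15.
W^NE = (Σα)·G − ½Σα_i² = 15² − ½·63 = 193.5.
Planner sets c_i = Σα_j = 15 for every i, so G^SO = 4·15 = 60.
W^SO = (Σα)·G^SO − ½·4·(Σα)² = (4/2)·15² = 450.
Deadweight loss = W^SO − W^NE = 256.5.

256.5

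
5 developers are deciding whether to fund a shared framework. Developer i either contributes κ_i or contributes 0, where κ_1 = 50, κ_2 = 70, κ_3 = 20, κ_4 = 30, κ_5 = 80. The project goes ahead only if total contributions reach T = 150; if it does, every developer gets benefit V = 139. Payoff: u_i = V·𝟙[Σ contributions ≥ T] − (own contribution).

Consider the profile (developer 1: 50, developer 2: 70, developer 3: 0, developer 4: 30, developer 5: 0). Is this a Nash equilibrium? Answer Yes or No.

Total = 150 ≥ 150: provided.
Developer 1 (pledges 50, payoff 89): dropping to 0 → total 100, payoff 0. No gain.
Developer 2 (pledges 70, payoff 69): dropping to 0 → total 80, payoff 0. No gain.
Developer 3 (pledges 0, payoff 139): pledging 20 → total 170, payoff 119. No gain.
Developer 4 (pledges 30, payoff 109): dropping to 0 → total 120, payoff 0. No gain.
Developer 5 (pledges 0, payoff 139): pledging 80 → total 230, payoff 59. No gain.

Yes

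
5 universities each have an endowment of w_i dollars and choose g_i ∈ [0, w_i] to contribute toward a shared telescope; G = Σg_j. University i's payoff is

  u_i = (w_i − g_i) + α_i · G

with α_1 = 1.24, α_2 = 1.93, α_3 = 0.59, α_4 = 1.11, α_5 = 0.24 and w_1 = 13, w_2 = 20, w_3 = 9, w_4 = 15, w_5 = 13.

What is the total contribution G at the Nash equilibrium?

∂u_i/∂g_i = α_i − 1, so university i contributes w_i if α_i > 1, else 0.
α_i > 1 for i ∈ {1, 2, 4}; NE contributions (13, 20, 0, 15, 0), G = 48.

48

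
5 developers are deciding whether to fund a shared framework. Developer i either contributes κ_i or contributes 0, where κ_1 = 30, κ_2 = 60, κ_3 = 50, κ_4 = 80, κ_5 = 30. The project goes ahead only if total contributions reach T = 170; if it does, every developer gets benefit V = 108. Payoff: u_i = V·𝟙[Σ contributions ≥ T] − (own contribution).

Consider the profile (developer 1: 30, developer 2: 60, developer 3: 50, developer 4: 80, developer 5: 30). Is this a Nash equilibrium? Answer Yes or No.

Total = 250 ≥ 170: provided.
Developer 1 (pledges 30, payoff 78): dropping to 0 → total 220, payoff 108. Profitable deviation.

No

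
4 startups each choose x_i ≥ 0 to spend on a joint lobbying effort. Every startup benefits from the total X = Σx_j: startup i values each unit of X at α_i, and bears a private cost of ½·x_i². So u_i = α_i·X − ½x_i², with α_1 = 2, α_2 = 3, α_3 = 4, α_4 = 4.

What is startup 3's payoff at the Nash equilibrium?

44

Startup i's FOC: ∂u_i/∂x_i = α_i − x_i = 0, so x_i* = α_i.
NE contributions = (2, 3, 4, 4); X = 13.
u_3 = α_3·X − ½·(x_3)² = 4·13 − ½·4² = 44.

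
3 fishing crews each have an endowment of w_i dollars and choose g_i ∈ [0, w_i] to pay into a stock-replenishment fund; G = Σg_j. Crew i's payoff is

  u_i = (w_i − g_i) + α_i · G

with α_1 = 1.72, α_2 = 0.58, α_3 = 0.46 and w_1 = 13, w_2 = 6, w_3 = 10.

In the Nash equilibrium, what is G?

13

∂u_i/∂g_i = α_i − 1, so crew i contributes w_i if α_i > 1, else 0.
α_i > 1 for i ∈ {1}; NE contributions (13, 0, 0), G = 13.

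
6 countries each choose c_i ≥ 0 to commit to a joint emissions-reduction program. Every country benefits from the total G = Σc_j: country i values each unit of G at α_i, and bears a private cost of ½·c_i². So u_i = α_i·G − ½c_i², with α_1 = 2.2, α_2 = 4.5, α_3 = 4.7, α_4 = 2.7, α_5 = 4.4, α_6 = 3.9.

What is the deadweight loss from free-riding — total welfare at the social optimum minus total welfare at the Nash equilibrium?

1048.04

Country i's FOC: ∂u_i/∂c_i = α_i − c_i = 0, so c_i* = α_i.
NE contributions = (2.2, 4.5, 4.7, 2.7, 4.4, 3.9); G = 22.4.
W^NE = (Σα)·G − ½Σα_i² = 22.4² − ½·89.04 = 457.24.
Planner sets c_i = Σα_j = 22.4 for every i, so G^SO = 6·22.4 = 134.4.
W^SO = (Σα)·G^SO − ½·6·(Σα)² = (6/2)·22.4² = 1505.28.
Deadweight loss = W^SO − W^NE = 1048.04.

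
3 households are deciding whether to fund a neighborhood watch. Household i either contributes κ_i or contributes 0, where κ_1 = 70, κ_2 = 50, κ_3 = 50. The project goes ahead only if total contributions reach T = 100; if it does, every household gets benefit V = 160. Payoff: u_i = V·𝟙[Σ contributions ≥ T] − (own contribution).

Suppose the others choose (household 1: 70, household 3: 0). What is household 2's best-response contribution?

50

Others' total = 70. Contributing 50 brings total to 120 ≥ 100: gain V − κ_2 = 110.
Best response: 50.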